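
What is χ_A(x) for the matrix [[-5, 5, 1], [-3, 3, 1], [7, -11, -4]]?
xI - A = [[x + 5, -5, -1], [3, x - 3, -1], [-7, 11, x + 4]].

Expanding det(xI - A) along the first row:
det(xI - A) = + (x + 5)·det([[x - 3, -1], [11, x + 4]]) - (-5)·det([[3, -1], [-7, x + 4]]) + (-1)·det([[3, x - 3], [-7, 11]]).

Evaluating gives χ_A(x) = x^3 + 6x^2 + 12x + 8 = (x + 2)^3.

χ_A(x) = (x + 2)^3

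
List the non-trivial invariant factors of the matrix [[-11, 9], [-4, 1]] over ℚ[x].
(x + 5)^2

The Jordan structure of A has elementary divisors (x + 5)^2. Arranging the block sizes at each eigenvalue in decreasing order and taking row products gives the invariant factors.

Invariant factors (smallest first, each dividing the next): (x + 5)^2.

Check: the last factor (x + 5)^2 is the minimal polynomial, and the product (x + 5)^2 is the characteristic polynomial.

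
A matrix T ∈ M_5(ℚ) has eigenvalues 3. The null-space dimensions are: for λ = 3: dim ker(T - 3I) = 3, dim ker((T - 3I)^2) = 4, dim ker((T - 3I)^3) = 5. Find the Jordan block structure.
Jordan blocks: (3, 3), (3, 1), (3, 1)

λ = 3: successive nullity increments [3, 1, 1] count blocks of size ≥ k; block sizes are [3, 1, 1].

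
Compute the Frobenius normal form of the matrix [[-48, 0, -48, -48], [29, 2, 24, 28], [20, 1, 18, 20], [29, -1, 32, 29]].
R = [[0, 0, 0, -48], [1, 0, 0, -12], [0, 1, 0, 20], [0, 0, 1, 1]]

The invariant factors of A (the non-unit diagonal entries of the Smith normal form of xI - A over ℚ[x]) are (x - 2)(x + 4)(x^2 - 3x - 6), each dividing the next. The characteristic polynomial is their product, (x - 2)(x + 4)(x^2 - 3x - 6).

The rational canonical form is the block-diagonal matrix of companion matrices C(f_i):
R = [[0, 0, 0, -48], [1, 0, 0, -12], [0, 1, 0, 20], [0, 0, 1, 1]].

Note the characteristic polynomial does not split into linear factors over ℚ, so A has no Jordan form over ℚ; the rational canonical form exists over any field.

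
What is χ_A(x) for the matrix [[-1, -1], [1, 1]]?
χ_A(x) = x^2

xI - A = [[x + 1, 1], [-1, x - 1]].

Expanding det(xI - A) along the first row:
det(xI - A) = + (x + 1)·det([[x - 1]]) - (1)·det([[-1]]).

Evaluating gives χ_A(x) = x^2.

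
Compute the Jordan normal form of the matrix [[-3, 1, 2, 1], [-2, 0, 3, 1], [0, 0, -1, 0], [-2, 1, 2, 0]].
The characteristic polynomial is det(xI - A) = (x + 1)^4, so the eigenvalues are -1 (algebraic multiplicity 4).

For λ = -1: rank(A + I) = 2, rank((A + I)^2) = 1, rank((A + I)^3) = 0. The eigenspace has dimension 4 - 2 = 2, so there are 2 Jordan blocks; the rank sequence gives block sizes [3, 1].

Assembling the blocks gives the Jordan form J above.

J = [[-1, 1, 0, 0], [0, -1, 1, 0], [0, 0, -1, 0], [0, 0, 0, -1]]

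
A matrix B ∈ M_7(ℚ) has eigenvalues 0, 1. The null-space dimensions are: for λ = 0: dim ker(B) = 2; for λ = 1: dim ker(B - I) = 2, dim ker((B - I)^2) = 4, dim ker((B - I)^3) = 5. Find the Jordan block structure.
Jordan blocks: (0, 1), (0, 1), (1, 3), (1, 2)

λ = 0: successive nullity increments [2] count blocks of size ≥ k; block sizes are [1, 1].
λ = 1: successive nullity increments [2, 2, 1] count blocks of size ≥ k; block sizes are [3, 2].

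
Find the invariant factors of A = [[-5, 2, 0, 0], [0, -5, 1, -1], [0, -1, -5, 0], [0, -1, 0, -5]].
x + 5, (x + 5)^3

The Jordan structure of A has elementary divisors (x + 5)^3, (x + 5). Arranging the block sizes at each eigenvalue in decreasing order and taking row products gives the invariant factors.

Invariant factors (smallest first, each dividing the next): x + 5, (x + 5)^3.

Check: the last factor (x + 5)^3 is the minimal polynomial, and the product (x + 5)^4 is the characteristic polynomial.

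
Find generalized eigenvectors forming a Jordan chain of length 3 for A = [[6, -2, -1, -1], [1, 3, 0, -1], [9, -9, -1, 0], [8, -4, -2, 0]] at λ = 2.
v_1 = [[0, 0, 1, 0]]^T, v_2 = [[-1, 0, -3, -2]]^T, v_3 = [[1, 1, 0, 2]]^T

We seek v_1 ∈ ker((A - 2I)^3) \ ker((A - 2I)^2), then set v_{i+1} = (A - 2I) v_i.

One such chain is v_1 = [[0, 0, 1, 0]]^T, v_2 = [[-1, 0, -3, -2]]^T, v_3 = [[1, 1, 0, 2]]^T. Check: (A - 2I) v_3 = [[0, 0, 0, 0]]^T = 0.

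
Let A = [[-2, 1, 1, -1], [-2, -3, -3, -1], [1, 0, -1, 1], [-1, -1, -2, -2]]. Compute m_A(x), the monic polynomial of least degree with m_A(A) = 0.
m_A(x) = (x + 2)^2

The characteristic polynomial factors as (x + 2)^4. The minimal polynomial is ∏(x - λ)^{k_λ} where k_λ is the size of the largest Jordan block at λ.

For λ = -2: rank(A + 2I) = 2, and the largest Jordan block has size 2 (the smallest k with rank((A + 2I)^k) = rank((A + 2I)^(k+1))).

So m_A(x) = (x + 2)^2.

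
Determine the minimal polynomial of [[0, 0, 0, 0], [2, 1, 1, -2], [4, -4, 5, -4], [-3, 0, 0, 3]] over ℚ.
The characteristic polynomial factors as x(x - 3)^3. The minimal polynomial is ∏(x - λ)^{k_λ} where k_λ is the size of the largest Jordan block at λ.

For λ = 0: rank(A) = 3, and the largest Jordan block has size 1 (the smallest k with rank(A^k) = rank(A^(k+1))).
For λ = 3: rank(A - 3I) = 2, and the largest Jordan block has size 2 (the smallest k with rank((A - 3I)^k) = rank((A - 3I)^(k+1))).

So m_A(x) = x(x - 3)^2.

m_A(x) = x(x - 3)^2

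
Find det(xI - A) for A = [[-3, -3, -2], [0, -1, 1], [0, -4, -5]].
xI - A = [[x + 3, 3, 2], [0, x + 1, -1], [0, 4, x + 5]].

Expanding det(xI - A) along the first row:
det(xI - A) = + (x + 3)·det([[x + 1, -1], [4, x + 5]]) - (3)·det([[0, -1], [0, x + 5]]) + (2)·det([[0, x + 1], [0, 4]]).

Evaluating gives χ_A(x) = x^3 + 9x^2 + 27x + 27 = (x + 3)^3.

χ_A(x) = (x + 3)^3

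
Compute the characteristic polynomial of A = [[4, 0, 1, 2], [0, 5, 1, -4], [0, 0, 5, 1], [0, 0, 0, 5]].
χ_A(x) = (x - 5)^3(x - 4)

xI - A = [[x - 4, 0, -1, -2], [0, x - 5, -1, 4], [0, 0, x - 5, -1], [0, 0, 0, x - 5]].

Expanding det(xI - A) along the first row:
det(xI - A) = + (x - 4)·det([[x - 5, -1, 4], [0, x - 5, -1], [0, 0, x - 5]]) - (0)·det([[0, -1, 4], [0, x - 5, -1], [0, 0, x - 5]]) + (-1)·det([[0, x - 5, 4], [0, 0, -1], [0, 0, x - 5]]) - (-2)·det([[0, x - 5, -1], [0, 0, x - 5], [0, 0, 0]]).

Evaluating gives χ_A(x) = x^4 - 19x^3 + 135x^2 - 425x + 500 = (x - 5)^3(x - 4).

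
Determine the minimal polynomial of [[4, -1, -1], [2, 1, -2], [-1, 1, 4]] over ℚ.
m_A(x) = (x - 3)^2

The characteristic polynomial factors as (x - 3)^3. The minimal polynomial is ∏(x - λ)^{k_λ} where k_λ is the size of the largest Jordan block at λ.

For λ = 3: rank(A - 3I) = 1, and the largest Jordan block has size 2 (the smallest k with rank((A - 3I)^k) = rank((A - 3I)^(k+1))).

So m_A(x) = (x - 3)^2.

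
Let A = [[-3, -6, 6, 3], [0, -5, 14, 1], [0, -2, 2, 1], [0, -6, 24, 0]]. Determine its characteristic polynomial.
χ_A(x) = x^2(x + 3)^2

xI - A = [[x + 3, 6, -6, -3], [0, x + 5, -14, -1], [0, 2, x - 2, -1], [0, 6, -24, x]].

Expanding det(xI - A) along the first row:
det(xI - A) = + (x + 3)·det([[x + 5, -14, -1], [2, x - 2, -1], [6, -24, x]]) - (6)·det([[0, -14, -1], [0, x - 2, -1], [0, -24, x]]) + (-6)·det([[0, x + 5, -1], [0, 2, -1], [0, 6, x]]) - (-3)·det([[0, x + 5, -14], [0, 2, x - 2], [0, 6, -24]]).

Evaluating gives χ_A(x) = x^4 + 6x^3 + 9x^2 = x^2(x + 3)^2.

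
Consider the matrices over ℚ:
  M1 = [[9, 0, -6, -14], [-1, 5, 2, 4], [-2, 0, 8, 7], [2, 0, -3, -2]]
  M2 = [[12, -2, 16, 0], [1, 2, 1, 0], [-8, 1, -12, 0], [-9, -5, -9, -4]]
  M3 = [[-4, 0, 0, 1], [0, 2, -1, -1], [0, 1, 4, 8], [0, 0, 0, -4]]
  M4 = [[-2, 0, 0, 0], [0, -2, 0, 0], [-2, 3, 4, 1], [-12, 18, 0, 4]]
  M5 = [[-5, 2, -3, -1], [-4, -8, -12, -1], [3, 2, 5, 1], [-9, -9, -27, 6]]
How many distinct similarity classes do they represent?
Characteristic polynomials: χ_{M1} = (x - 5)^4, χ_{M2} = (x - 3)^2(x + 4)^2, χ_{M3} = (x - 3)^2(x + 4)^2, χ_{M4} = (x - 4)^2(x + 2)^2, χ_{M5} = (x - 3)^2(x + 4)^2.

{M1}: invariant factors (x - 5)^2, (x - 5)^2.

{M2}: invariant factors x + 4, (x - 3)^2(x + 4).

{M3, M5}: invariant factors (x - 3)^2(x + 4)^2.

{M4}: invariant factors x + 2, (x - 4)^2(x + 2).

Matrices are similar if and only if their invariant-factor lists agree; the partition into similarity classes is {M1}, {M2}, {M3, M5}, {M4}.

4 classes: {M1}, {M2}, {M3, M5}, {M4}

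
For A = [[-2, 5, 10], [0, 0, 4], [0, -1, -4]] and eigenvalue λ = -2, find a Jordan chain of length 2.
We seek v_1 ∈ ker((A + 2I)^2) \ ker(A + 2I), then set v_{i+1} = (A + 2I) v_i.

One such chain is v_1 = [[4, 3, -1]]^T, v_2 = [[5, 2, -1]]^T. Check: (A + 2I) v_2 = [[0, 0, 0]]^T = 0.

v_1 = [[4, 3, -1]]^T, v_2 = [[5, 2, -1]]^T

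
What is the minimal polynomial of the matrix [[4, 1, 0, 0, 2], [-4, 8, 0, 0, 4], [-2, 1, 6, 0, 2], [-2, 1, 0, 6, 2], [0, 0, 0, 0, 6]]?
The characteristic polynomial factors as (x - 6)^5. The minimal polynomial is ∏(x - λ)^{k_λ} where k_λ is the size of the largest Jordan block at λ.

For λ = 6: rank(A - 6I) = 1, and the largest Jordan block has size 2 (the smallest k with rank((A - 6I)^k) = rank((A - 6I)^(k+1))).

So m_A(x) = (x - 6)^2.

m_A(x) = (x - 6)^2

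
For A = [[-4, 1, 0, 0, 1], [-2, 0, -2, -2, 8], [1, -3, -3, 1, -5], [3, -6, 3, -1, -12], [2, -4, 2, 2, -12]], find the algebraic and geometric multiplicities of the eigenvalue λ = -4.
The characteristic polynomial is (x + 4)^5, so the factor x + 4 appears with exponent 5: the algebraic multiplicity is 5.

rank(A + 4I) = 2, so the eigenspace has dimension 5 - 2 = 3: the geometric multiplicity is 3.

Since 3 < 5, A is not diagonalizable.

algebraic multiplicity 5, geometric multiplicity 3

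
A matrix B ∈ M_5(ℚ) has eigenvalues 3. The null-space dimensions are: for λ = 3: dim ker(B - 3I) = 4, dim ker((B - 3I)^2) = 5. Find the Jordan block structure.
λ = 3: successive nullity increments [4, 1] count blocks of size ≥ k; block sizes are [2, 1, 1, 1].

Jordan blocks: (3, 2), (3, 1), (3, 1), (3, 1)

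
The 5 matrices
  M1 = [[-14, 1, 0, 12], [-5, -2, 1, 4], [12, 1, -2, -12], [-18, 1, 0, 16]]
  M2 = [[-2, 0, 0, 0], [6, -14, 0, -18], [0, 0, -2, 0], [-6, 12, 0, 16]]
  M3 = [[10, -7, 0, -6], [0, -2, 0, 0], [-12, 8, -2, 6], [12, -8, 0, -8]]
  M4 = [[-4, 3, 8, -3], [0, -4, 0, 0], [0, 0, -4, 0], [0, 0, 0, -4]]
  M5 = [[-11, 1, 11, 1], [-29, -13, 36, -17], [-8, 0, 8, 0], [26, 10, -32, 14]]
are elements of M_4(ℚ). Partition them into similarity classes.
Characteristic polynomials: χ_{M1} = (x - 4)(x + 2)^3, χ_{M2} = (x - 4)(x + 2)^3, χ_{M3} = (x - 4)(x + 2)^3, χ_{M4} = (x + 4)^4, χ_{M5} = (x - 4)(x + 2)^3.

{M1, M5}: invariant factors (x - 4)(x + 2)^3.

{M2}: invariant factors x + 2, x + 2, (x - 4)(x + 2).

{M3}: invariant factors x + 2, (x - 4)(x + 2)^2.

{M4}: invariant factors x + 4, x + 4, (x + 4)^2.

Matrices are similar if and only if their invariant-factor lists agree; the partition into similarity classes is {M1, M5}, {M2}, {M3}, {M4}.

4 classes: {M1, M5}, {M2}, {M3}, {M4}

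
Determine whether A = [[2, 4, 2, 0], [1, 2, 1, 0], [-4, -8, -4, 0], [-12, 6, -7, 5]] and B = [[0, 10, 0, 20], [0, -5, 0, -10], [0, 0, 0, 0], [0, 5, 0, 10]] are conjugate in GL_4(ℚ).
Both have characteristic polynomial x^3(x - 5), but the minimal polynomial of A is x^2(x - 5) while the minimal polynomial of B is x(x - 5). The minimal polynomial is a similarity invariant, so A and B are not similar.

No.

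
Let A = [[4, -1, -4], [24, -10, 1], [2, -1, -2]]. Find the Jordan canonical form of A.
The characteristic polynomial is det(xI - A) = (x - 2)(x + 5)^2, so the eigenvalues are -5 (algebraic multiplicity 2), 2 (algebraic multiplicity 1).

For λ = -5: rank(A + 5I) = 2, rank((A + 5I)^2) = 1. The eigenspace has dimension 3 - 2 = 1, so there is 1 Jordan block; the rank sequence gives block sizes [2].

For λ = 2: algebraic multiplicity 1 gives one 1×1 block.

Assembling the blocks gives the Jordan form J above.

J = [[-5, 1, 0], [0, -5, 0], [0, 0, 2]]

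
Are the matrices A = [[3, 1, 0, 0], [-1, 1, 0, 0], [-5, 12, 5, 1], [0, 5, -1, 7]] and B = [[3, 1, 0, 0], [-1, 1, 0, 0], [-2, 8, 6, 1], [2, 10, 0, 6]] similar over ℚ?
Two matrices over a field are similar if and only if they have the same invariant factors.

Both A and B have characteristic polynomial (x - 6)^2(x - 2)^2 and minimal polynomial (x - 6)^2(x - 2)^2. Computing further, both have invariant factors (x - 6)^2(x - 2)^2. Hence A and B are similar.

Yes.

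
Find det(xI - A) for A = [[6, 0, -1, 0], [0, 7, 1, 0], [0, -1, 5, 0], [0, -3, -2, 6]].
χ_A(x) = (x - 6)^4

xI - A = [[x - 6, 0, 1, 0], [0, x - 7, -1, 0], [0, 1, x - 5, 0], [0, 3, 2, x - 6]].

Expanding det(xI - A) along the first row:
det(xI - A) = + (x - 6)·det([[x - 7, -1, 0], [1, x - 5, 0], [3, 2, x - 6]]) - (0)·det([[0, -1, 0], [0, x - 5, 0], [0, 2, x - 6]]) + (1)·det([[0, x - 7, 0], [0, 1, 0], [0, 3, x - 6]]) - (0)·det([[0, x - 7, -1], [0, 1, x - 5], [0, 3, 2]]).

Evaluating gives χ_A(x) = x^4 - 24x^3 + 216x^2 - 864x + 1296 = (x - 6)^4.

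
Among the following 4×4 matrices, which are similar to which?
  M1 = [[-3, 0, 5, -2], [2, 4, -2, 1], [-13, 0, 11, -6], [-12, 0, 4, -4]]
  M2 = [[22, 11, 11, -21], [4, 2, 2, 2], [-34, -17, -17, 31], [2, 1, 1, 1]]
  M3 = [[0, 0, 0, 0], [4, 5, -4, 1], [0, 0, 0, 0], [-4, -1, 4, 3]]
Characteristic polynomials: χ_{M1} = x^2(x - 4)^2, χ_{M2} = x^2(x - 4)^2, χ_{M3} = x^2(x - 4)^2.

{M1}: invariant factors x^2(x - 4)^2.

{M2, M3}: invariant factors x, x(x - 4)^2.

Matrices are similar if and only if their invariant-factor lists agree; the partition into similarity classes is {M1}, {M2, M3}.

2 classes: {M1}, {M2, M3}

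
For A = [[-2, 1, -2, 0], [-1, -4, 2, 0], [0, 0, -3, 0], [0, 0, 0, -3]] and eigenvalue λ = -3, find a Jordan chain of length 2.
v_1 = [[0, 1, 0, 0]]^T, v_2 = [[1, -1, 0, 0]]^T

We seek v_1 ∈ ker((A + 3I)^2) \ ker(A + 3I), then set v_{i+1} = (A + 3I) v_i.

One such chain is v_1 = [[0, 1, 0, 0]]^T, v_2 = [[1, -1, 0, 0]]^T. Check: (A + 3I) v_2 = [[0, 0, 0, 0]]^T = 0.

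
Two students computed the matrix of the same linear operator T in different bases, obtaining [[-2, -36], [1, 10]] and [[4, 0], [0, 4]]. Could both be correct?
Both have characteristic polynomial (x - 4)^2, but the minimal polynomial of A is (x - 4)^2 while the minimal polynomial of B is x - 4. The minimal polynomial is a similarity invariant, so A and B are not similar.

No.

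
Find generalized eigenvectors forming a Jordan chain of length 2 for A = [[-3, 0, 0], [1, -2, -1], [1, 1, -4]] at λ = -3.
v_1 = [[0, 1, 0]]^T, v_2 = [[0, 1, 1]]^T

We seek v_1 ∈ ker((A + 3I)^2) \ ker(A + 3I), then set v_{i+1} = (A + 3I) v_i.

One such chain is v_1 = [[0, 1, 0]]^T, v_2 = [[0, 1, 1]]^T. Check: (A + 3I) v_2 = [[0, 0, 0]]^T = 0.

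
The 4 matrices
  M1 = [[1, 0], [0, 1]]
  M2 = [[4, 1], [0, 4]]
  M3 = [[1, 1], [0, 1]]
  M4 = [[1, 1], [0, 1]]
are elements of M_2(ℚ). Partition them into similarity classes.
3 classes: {M1}, {M2}, {M3, M4}

Characteristic polynomials: χ_{M1} = (x - 1)^2, χ_{M2} = (x - 4)^2, χ_{M3} = (x - 1)^2, χ_{M4} = (x - 1)^2.

{M1}: invariant factors x - 1, x - 1.

{M2}: invariant factors (x - 4)^2.

{M3, M4}: invariant factors (x - 1)^2.

Matrices are similar if and only if their invariant-factor lists agree; the partition into similarity classes is {M1}, {M2}, {M3, M4}.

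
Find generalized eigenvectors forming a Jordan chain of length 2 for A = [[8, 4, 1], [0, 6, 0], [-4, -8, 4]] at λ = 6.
We seek v_1 ∈ ker((A - 6I)^2) \ ker(A - 6I), then set v_{i+1} = (A - 6I) v_i.

One such chain is v_1 = [[0, 0, 1]]^T, v_2 = [[1, 0, -2]]^T. Check: (A - 6I) v_2 = [[0, 0, 0]]^T = 0.

v_1 = [[0, 0, 1]]^T, v_2 = [[1, 0, -2]]^T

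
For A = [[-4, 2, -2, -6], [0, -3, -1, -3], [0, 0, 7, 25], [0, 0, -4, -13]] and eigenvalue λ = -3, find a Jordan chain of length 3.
We seek v_1 ∈ ker((A + 3I)^3) \ ker((A + 3I)^2), then set v_{i+1} = (A + 3I) v_i.

One such chain is v_1 = [[2, 1, 3, -1]]^T, v_2 = [[0, 0, 5, -2]]^T, v_3 = [[2, 1, 0, 0]]^T. Check: (A + 3I) v_3 = [[0, 0, 0, 0]]^T = 0.

v_1 = [[2, 1, 3, -1]]^T, v_2 = [[0, 0, 5, -2]]^T, v_3 = [[2, 1, 0, 0]]^T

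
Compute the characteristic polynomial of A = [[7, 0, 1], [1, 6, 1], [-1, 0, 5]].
xI - A = [[x - 7, 0, -1], [-1, x - 6, -1], [1, 0, x - 5]].

Expanding det(xI - A) along the first row:
det(xI - A) = + (x - 7)·det([[x - 6, -1], [0, x - 5]]) - (0)·det([[-1, -1], [1, x - 5]]) + (-1)·det([[-1, x - 6], [1, 0]]).

Evaluating gives χ_A(x) = x^3 - 18x^2 + 108x - 216 = (x - 6)^3.

χ_A(x) = (x - 6)^3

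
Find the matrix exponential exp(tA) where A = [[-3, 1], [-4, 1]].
e^{tA} = [[(1 - 2*t)*e^{-t}, t*e^{-t}], [-4*t*e^{-t}, (2*t + 1)*e^{-t}]]

A has Jordan form J = [[-1, 1], [0, -1]] with A = PJP^{-1}, so e^{tA} = P e^{tJ} P^{-1}.

For a Jordan block J_k(λ), e^{tJ_k(λ)} = e^{λt} · (I + tN + t^2 N^2/2! + ... + t^{k-1} N^{k-1}/(k-1)!) where N is the nilpotent superdiagonal part.

Assembling the blocks and conjugating back gives the entries of e^{tA} as shown above.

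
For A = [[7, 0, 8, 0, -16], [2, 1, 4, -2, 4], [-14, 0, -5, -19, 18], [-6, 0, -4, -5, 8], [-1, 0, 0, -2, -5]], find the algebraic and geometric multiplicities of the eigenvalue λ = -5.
algebraic multiplicity 2, geometric multiplicity 1

The characteristic polynomial is (x - 1)^3(x + 5)^2, so the factor x + 5 appears with exponent 2: the algebraic multiplicity is 2.

rank(A + 5I) = 4, so the eigenspace has dimension 5 - 4 = 1: the geometric multiplicity is 1.

Since 1 < 2, A is not diagonalizable.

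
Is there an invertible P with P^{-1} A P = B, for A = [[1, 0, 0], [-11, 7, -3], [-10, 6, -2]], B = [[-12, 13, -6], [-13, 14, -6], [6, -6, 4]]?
Yes.

Two matrices over a field are similar if and only if they have the same invariant factors.

Both A and B have characteristic polynomial (x - 4)(x - 1)^2 and minimal polynomial (x - 4)(x - 1)^2. Computing further, both have invariant factors (x - 4)(x - 1)^2. Hence A and B are similar.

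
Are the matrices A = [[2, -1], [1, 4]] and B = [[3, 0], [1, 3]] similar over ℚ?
Yes.

Two matrices over a field are similar if and only if they have the same invariant factors.

Both A and B have characteristic polynomial (x - 3)^2 and minimal polynomial (x - 3)^2. Computing further, both have invariant factors (x - 3)^2. Hence A and B are similar.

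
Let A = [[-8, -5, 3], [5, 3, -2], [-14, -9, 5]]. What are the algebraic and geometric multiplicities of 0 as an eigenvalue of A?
algebraic multiplicity 3, geometric multiplicity 1

The characteristic polynomial is x^3, so the factor x appears with exponent 3: the algebraic multiplicity is 3.

rank(A) = 2, so the eigenspace has dimension 3 - 2 = 1: the geometric multiplicity is 1.

Since 1 < 3, A is not diagonalizable.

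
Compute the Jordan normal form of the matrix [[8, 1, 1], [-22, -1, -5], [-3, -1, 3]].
J = [[3, 1, 0], [0, 3, 0], [0, 0, 4]]

The characteristic polynomial is det(xI - A) = (x - 4)(x - 3)^2, so the eigenvalues are 3 (algebraic multiplicity 2), 4 (algebraic multiplicity 1).

For λ = 3: rank(A - 3I) = 2, rank((A - 3I)^2) = 1. The eigenspace has dimension 3 - 2 = 1, so there is 1 Jordan block; the rank sequence gives block sizes [2].

For λ = 4: algebraic multiplicity 1 gives one 1×1 block.

Assembling the blocks gives the Jordan form J above.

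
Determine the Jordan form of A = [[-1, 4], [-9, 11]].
The characteristic polynomial is det(xI - A) = (x - 5)^2, so the eigenvalues are 5 (algebraic multiplicity 2).

For λ = 5: rank(A - 5I) = 1, rank((A - 5I)^2) = 0. The eigenspace has dimension 2 - 1 = 1, so there is 1 Jordan block; the rank sequence gives block sizes [2].

Assembling the blocks gives the Jordan form J above.

J = [[5, 1], [0, 5]]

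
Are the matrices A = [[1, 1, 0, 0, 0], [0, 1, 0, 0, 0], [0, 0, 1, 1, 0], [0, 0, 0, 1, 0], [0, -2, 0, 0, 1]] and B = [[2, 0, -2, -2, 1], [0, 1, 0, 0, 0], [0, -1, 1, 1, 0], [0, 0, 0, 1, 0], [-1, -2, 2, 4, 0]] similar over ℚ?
Yes.

Two matrices over a field are similar if and only if they have the same invariant factors.

Both A and B have characteristic polynomial (x - 1)^5 and minimal polynomial (x - 1)^2. Computing further, both have invariant factors x - 1, (x - 1)^2, (x - 1)^2. Hence A and B are similar.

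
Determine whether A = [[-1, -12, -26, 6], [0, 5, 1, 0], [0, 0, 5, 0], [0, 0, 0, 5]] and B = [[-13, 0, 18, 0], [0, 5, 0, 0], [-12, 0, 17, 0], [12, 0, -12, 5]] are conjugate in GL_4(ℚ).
Both have characteristic polynomial (x - 5)^3(x + 1), but the minimal polynomial of A is (x - 5)^2(x + 1) while the minimal polynomial of B is (x - 5)(x + 1). The minimal polynomial is a similarity invariant, so A and B are not similar.

No.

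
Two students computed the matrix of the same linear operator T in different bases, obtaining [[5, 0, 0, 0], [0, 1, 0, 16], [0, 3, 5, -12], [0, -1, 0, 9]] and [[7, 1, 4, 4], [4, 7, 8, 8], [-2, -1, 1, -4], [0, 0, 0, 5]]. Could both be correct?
Yes.

Two matrices over a field are similar if and only if they have the same invariant factors.

Both A and B have characteristic polynomial (x - 5)^4 and minimal polynomial (x - 5)^2. Computing further, both have invariant factors x - 5, x - 5, (x - 5)^2. Hence A and B are similar.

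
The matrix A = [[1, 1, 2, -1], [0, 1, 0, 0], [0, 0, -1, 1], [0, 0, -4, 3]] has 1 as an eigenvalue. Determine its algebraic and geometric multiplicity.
The characteristic polynomial is (x - 1)^4, so the factor x - 1 appears with exponent 4: the algebraic multiplicity is 4.

rank(A - I) = 2, so the eigenspace has dimension 4 - 2 = 2: the geometric multiplicity is 2.

Since 2 < 4, A is not diagonalizable.

algebraic multiplicity 4, geometric multiplicity 2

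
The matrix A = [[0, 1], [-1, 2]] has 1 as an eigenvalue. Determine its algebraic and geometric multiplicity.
The characteristic polynomial is (x - 1)^2, so the factor x - 1 appears with exponent 2: the algebraic multiplicity is 2.

rank(A - I) = 1, so the eigenspace has dimension 2 - 1 = 1: the geometric multiplicity is 1.

Since 1 < 2, A is not diagonalizable.

algebraic multiplicity 2, geometric multiplicity 1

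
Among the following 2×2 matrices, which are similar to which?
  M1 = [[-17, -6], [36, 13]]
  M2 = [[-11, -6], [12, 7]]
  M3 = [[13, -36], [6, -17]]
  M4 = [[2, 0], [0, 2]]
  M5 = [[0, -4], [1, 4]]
3 classes: {M1, M2, M3}, {M4}, {M5}

Characteristic polynomials: χ_{M1} = (x - 1)(x + 5), χ_{M2} = (x - 1)(x + 5), χ_{M3} = (x - 1)(x + 5), χ_{M4} = (x - 2)^2, χ_{M5} = (x - 2)^2.

{M1, M2, M3}: invariant factors (x - 1)(x + 5).

{M4}: invariant factors x - 2, x - 2.

{M5}: invariant factors (x - 2)^2.

Matrices are similar if and only if their invariant-factor lists agree; the partition into similarity classes is {M1, M2, M3}, {M4}, {M5}.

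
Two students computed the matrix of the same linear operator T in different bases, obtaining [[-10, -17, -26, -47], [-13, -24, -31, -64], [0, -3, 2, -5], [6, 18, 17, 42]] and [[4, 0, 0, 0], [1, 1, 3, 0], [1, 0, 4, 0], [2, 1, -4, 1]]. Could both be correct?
Yes.

Two matrices over a field are similar if and only if they have the same invariant factors.

Both A and B have characteristic polynomial (x - 4)^2(x - 1)^2 and minimal polynomial (x - 4)^2(x - 1)^2. Computing further, both have invariant factors (x - 4)^2(x - 1)^2. Hence A and B are similar.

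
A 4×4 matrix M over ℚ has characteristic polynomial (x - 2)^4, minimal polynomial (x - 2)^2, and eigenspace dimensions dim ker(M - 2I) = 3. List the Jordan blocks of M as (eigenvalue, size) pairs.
λ = 2: algebraic multiplicity 4 (exponent in χ_M), largest block size 2 (exponent in m_M), 3 blocks (geometric multiplicity). These force block sizes [2, 1, 1].

Jordan blocks: (2, 2), (2, 1), (2, 1)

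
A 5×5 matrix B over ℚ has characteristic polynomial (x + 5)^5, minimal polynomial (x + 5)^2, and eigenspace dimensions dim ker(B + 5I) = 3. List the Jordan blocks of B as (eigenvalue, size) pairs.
λ = -5: algebraic multiplicity 5 (exponent in χ_B), largest block size 2 (exponent in m_B), 3 blocks (geometric multiplicity). These force block sizes [2, 2, 1].

Jordan blocks: (-5, 2), (-5, 2), (-5, 1)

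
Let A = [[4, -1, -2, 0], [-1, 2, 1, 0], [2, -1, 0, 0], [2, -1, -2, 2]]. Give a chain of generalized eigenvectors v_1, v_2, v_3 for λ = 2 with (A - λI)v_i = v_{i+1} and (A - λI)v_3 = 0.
We seek v_1 ∈ ker((A - 2I)^3) \ ker((A - 2I)^2), then set v_{i+1} = (A - 2I) v_i.

One such chain is v_1 = [[0, -2, 1, 0]]^T, v_2 = [[0, 1, 0, 0]]^T, v_3 = [[-1, 0, -1, -1]]^T. Check: (A - 2I) v_3 = [[0, 0, 0, 0]]^T = 0.

v_1 = [[0, -2, 1, 0]]^T, v_2 = [[0, 1, 0, 0]]^T, v_3 = [[-1, 0, -1, -1]]^T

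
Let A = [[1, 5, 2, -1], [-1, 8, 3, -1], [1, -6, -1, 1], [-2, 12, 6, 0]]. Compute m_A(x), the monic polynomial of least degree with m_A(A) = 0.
The characteristic polynomial factors as (x - 2)^4. The minimal polynomial is ∏(x - λ)^{k_λ} where k_λ is the size of the largest Jordan block at λ.

For λ = 2: rank(A - 2I) = 2, and the largest Jordan block has size 3 (the smallest k with rank((A - 2I)^k) = rank((A - 2I)^(k+1))).

So m_A(x) = (x - 2)^3.

m_A(x) = (x - 2)^3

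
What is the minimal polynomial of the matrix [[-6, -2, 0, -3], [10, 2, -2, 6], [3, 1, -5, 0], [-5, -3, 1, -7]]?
m_A(x) = (x + 4)^3

The characteristic polynomial factors as (x + 4)^4. The minimal polynomial is ∏(x - λ)^{k_λ} where k_λ is the size of the largest Jordan block at λ.

For λ = -4: rank(A + 4I) = 2, and the largest Jordan block has size 3 (the smallest k with rank((A + 4I)^k) = rank((A + 4I)^(k+1))).

So m_A(x) = (x + 4)^3.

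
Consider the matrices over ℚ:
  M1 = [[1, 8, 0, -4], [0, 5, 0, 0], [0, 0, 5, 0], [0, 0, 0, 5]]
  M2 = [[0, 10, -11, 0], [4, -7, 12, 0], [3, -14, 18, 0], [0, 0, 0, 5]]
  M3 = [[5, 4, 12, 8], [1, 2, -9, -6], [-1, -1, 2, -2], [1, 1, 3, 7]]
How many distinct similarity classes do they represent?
2 classes: {M1}, {M2, M3}

Characteristic polynomials: χ_{M1} = (x - 5)^3(x - 1), χ_{M2} = (x - 5)^3(x - 1), χ_{M3} = (x - 5)^3(x - 1).

{M1}: invariant factors x - 5, x - 5, (x - 5)(x - 1).

{M2, M3}: invariant factors x - 5, (x - 5)^2(x - 1).

Matrices are similar if and only if their invariant-factor lists agree; the partition into similarity classes is {M1}, {M2, M3}.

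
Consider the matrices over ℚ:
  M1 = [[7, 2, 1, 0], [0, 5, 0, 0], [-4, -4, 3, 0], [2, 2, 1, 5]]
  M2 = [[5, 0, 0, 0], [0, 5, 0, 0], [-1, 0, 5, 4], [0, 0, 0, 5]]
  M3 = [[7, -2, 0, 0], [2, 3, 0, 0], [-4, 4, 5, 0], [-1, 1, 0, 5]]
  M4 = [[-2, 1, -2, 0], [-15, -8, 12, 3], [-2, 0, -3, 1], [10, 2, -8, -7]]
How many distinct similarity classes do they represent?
Characteristic polynomials: χ_{M1} = (x - 5)^4, χ_{M2} = (x - 5)^4, χ_{M3} = (x - 5)^4, χ_{M4} = (x + 5)^4.

{M1, M2, M3}: invariant factors x - 5, x - 5, (x - 5)^2.

{M4}: invariant factors x + 5, (x + 5)^3.

Matrices are similar if and only if their invariant-factor lists agree; the partition into similarity classes is {M1, M2, M3}, {M4}.

2 classes: {M1, M2, M3}, {M4}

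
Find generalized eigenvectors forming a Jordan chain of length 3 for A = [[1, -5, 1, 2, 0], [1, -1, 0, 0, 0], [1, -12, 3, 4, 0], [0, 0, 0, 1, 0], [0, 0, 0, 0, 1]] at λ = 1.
v_1 = [[0, 0, -1, 1, 1]]^T, v_2 = [[1, 0, 2, 0, 0]]^T, v_3 = [[2, 1, 5, 0, 0]]^T

We seek v_1 ∈ ker((A - I)^3) \ ker((A - I)^2), then set v_{i+1} = (A - I) v_i.

One such chain is v_1 = [[0, 0, -1, 1, 1]]^T, v_2 = [[1, 0, 2, 0, 0]]^T, v_3 = [[2, 1, 5, 0, 0]]^T. Check: (A - I) v_3 = [[0, 0, 0, 0, 0]]^T = 0.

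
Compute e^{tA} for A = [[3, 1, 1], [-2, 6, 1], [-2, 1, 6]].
A has Jordan form J = [[5, 1, 0], [0, 5, 0], [0, 0, 5]] with A = PJP^{-1}, so e^{tA} = P e^{tJ} P^{-1}.

For a Jordan block J_k(λ), e^{tJ_k(λ)} = e^{λt} · (I + tN + t^2 N^2/2! + ... + t^{k-1} N^{k-1}/(k-1)!) where N is the nilpotent superdiagonal part.

Assembling the blocks and conjugating back gives the entries of e^{tA} as shown above.

e^{tA} = [[(1 - 2*t)*e^{5*t}, t*e^{5*t}, t*e^{5*t}], [-2*t*e^{5*t}, (t + 1)*e^{5*t}, t*e^{5*t}], [-2*t*e^{5*t}, t*e^{5*t}, (t + 1)*e^{5*t}]]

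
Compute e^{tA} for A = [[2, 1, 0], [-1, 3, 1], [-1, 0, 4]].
e^{tA} = [[(1 - t)*e^{3*t}, t*(2 - t)*e^{3*t}/2, t^2*e^{3*t}/2], [-t*e^{3*t}, (2 - t^2)*e^{3*t}/2, t*(t + 2)*e^{3*t}/2], [-t*e^{3*t}, -t^2*e^{3*t}/2, (t^2/2 + t + 1)*e^{3*t}]]

A has Jordan form J = [[3, 1, 0], [0, 3, 1], [0, 0, 3]] with A = PJP^{-1}, so e^{tA} = P e^{tJ} P^{-1}.

For a Jordan block J_k(λ), e^{tJ_k(λ)} = e^{λt} · (I + tN + t^2 N^2/2! + ... + t^{k-1} N^{k-1}/(k-1)!) where N is the nilpotent superdiagonal part.

Assembling the blocks and conjugating back gives the entries of e^{tA} as shown above.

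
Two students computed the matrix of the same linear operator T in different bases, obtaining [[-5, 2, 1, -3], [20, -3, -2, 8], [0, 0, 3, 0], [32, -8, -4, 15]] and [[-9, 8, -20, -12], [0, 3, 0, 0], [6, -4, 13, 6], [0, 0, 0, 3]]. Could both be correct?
No.

Both have characteristic polynomial (x - 3)^3(x - 1), but the minimal polynomial of A is (x - 3)^2(x - 1) while the minimal polynomial of B is (x - 3)(x - 1). The minimal polynomial is a similarity invariant, so A and B are not similar.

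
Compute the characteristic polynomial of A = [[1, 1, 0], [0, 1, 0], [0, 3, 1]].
χ_A(x) = (x - 1)^3

xI - A = [[x - 1, -1, 0], [0, x - 1, 0], [0, -3, x - 1]].

Expanding det(xI - A) along the first row:
det(xI - A) = + (x - 1)·det([[x - 1, 0], [-3, x - 1]]) - (-1)·det([[0, 0], [0, x - 1]]) + (0)·det([[0, x - 1], [0, -3]]).

Evaluating gives χ_A(x) = x^3 - 3x^2 + 3x - 1 = (x - 1)^3.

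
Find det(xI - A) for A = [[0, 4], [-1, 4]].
χ_A(x) = (x - 2)^2

xI - A = [[x, -4], [1, x - 4]].

Expanding det(xI - A) along the first row:
det(xI - A) = + (x)·det([[x - 4]]) - (-4)·det([[1]]).

Evaluating gives χ_A(x) = x^2 - 4x + 4 = (x - 2)^2.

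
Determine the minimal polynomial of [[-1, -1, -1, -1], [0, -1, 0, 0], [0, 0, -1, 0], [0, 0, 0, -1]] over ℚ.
The characteristic polynomial factors as (x + 1)^4. The minimal polynomial is ∏(x - λ)^{k_λ} where k_λ is the size of the largest Jordan block at λ.

For λ = -1: rank(A + I) = 1, and the largest Jordan block has size 2 (the smallest k with rank((A + I)^k) = rank((A + I)^(k+1))).

So m_A(x) = (x + 1)^2.

m_A(x) = (x + 1)^2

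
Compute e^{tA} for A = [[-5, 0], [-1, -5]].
A has Jordan form J = [[-5, 1], [0, -5]] with A = PJP^{-1}, so e^{tA} = P e^{tJ} P^{-1}.

For a Jordan block J_k(λ), e^{tJ_k(λ)} = e^{λt} · (I + tN + t^2 N^2/2! + ... + t^{k-1} N^{k-1}/(k-1)!) where N is the nilpotent superdiagonal part.

Assembling the blocks and conjugating back gives the entries of e^{tA} as shown above.

e^{tA} = [[e^{-5*t}, 0], [-t*e^{-5*t}, e^{-5*t}]]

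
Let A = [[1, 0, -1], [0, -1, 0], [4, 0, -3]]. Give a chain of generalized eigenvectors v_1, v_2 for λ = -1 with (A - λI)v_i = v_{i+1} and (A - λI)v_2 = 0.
v_1 = [[0, 2, -1]]^T, v_2 = [[1, 0, 2]]^T

We seek v_1 ∈ ker((A + I)^2) \ ker(A + I), then set v_{i+1} = (A + I) v_i.

One such chain is v_1 = [[0, 2, -1]]^T, v_2 = [[1, 0, 2]]^T. Check: (A + I) v_2 = [[0, 0, 0]]^T = 0.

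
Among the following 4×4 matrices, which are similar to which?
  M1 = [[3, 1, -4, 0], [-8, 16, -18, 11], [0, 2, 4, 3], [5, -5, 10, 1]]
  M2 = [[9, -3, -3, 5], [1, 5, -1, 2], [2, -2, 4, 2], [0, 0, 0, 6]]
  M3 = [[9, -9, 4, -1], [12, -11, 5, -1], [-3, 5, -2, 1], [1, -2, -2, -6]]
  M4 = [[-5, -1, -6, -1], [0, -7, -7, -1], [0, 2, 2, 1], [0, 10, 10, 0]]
2 classes: {M1, M2}, {M3, M4}

Characteristic polynomials: χ_{M1} = (x - 6)^4, χ_{M2} = (x - 6)^4, χ_{M3} = x^2(x + 5)^2, χ_{M4} = x^2(x + 5)^2.

{M1, M2}: invariant factors x - 6, (x - 6)^3.

{M3, M4}: invariant factors x^2(x + 5)^2.

Matrices are similar if and only if their invariant-factor lists agree; the partition into similarity classes is {M1, M2}, {M3, M4}.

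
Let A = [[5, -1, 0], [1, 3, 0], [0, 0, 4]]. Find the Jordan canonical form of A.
J = [[4, 1, 0], [0, 4, 0], [0, 0, 4]]

The characteristic polynomial is det(xI - A) = (x - 4)^3, so the eigenvalues are 4 (algebraic multiplicity 3).

For λ = 4: rank(A - 4I) = 1, rank((A - 4I)^2) = 0. The eigenspace has dimension 3 - 1 = 2, so there are 2 Jordan blocks; the rank sequence gives block sizes [2, 1].

Assembling the blocks gives the Jordan form J above.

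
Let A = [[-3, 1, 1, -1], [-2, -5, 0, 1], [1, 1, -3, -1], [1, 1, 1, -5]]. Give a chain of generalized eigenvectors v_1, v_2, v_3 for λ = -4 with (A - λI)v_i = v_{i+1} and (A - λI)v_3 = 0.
We seek v_1 ∈ ker((A + 4I)^3) \ ker((A + 4I)^2), then set v_{i+1} = (A + 4I) v_i.

One such chain is v_1 = [[0, 0, 1, 1]]^T, v_2 = [[0, 1, 0, 0]]^T, v_3 = [[1, -1, 1, 1]]^T. Check: (A + 4I) v_3 = [[0, 0, 0, 0]]^T = 0.

v_1 = [[0, 0, 1, 1]]^T, v_2 = [[0, 1, 0, 0]]^T, v_3 = [[1, -1, 1, 1]]^T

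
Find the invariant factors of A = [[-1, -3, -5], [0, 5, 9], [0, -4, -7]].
(x + 1)^3

The Jordan structure of A has elementary divisors (x + 1)^3. Arranging the block sizes at each eigenvalue in decreasing order and taking row products gives the invariant factors.

Invariant factors (smallest first, each dividing the next): (x + 1)^3.

Check: the last factor (x + 1)^3 is the minimal polynomial, and the product (x + 1)^3 is the characteristic polynomial.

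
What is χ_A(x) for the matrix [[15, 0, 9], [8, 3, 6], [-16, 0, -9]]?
xI - A = [[x - 15, 0, -9], [-8, x - 3, -6], [16, 0, x + 9]].

Expanding det(xI - A) along the first row:
det(xI - A) = + (x - 15)·det([[x - 3, -6], [0, x + 9]]) - (0)·det([[-8, -6], [16, x + 9]]) + (-9)·det([[-8, x - 3], [16, 0]]).

Evaluating gives χ_A(x) = x^3 - 9x^2 + 27x - 27 = (x - 3)^3.

χ_A(x) = (x - 3)^3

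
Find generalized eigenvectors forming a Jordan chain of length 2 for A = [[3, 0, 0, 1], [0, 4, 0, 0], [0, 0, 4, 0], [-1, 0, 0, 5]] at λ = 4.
We seek v_1 ∈ ker((A - 4I)^2) \ ker(A - 4I), then set v_{i+1} = (A - 4I) v_i.

One such chain is v_1 = [[1, 1, 0, 2]]^T, v_2 = [[1, 0, 0, 1]]^T. Check: (A - 4I) v_2 = [[0, 0, 0, 0]]^T = 0.

v_1 = [[1, 1, 0, 2]]^T, v_2 = [[1, 0, 0, 1]]^T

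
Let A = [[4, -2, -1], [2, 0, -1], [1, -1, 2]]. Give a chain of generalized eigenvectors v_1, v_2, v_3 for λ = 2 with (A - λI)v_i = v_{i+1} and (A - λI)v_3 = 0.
We seek v_1 ∈ ker((A - 2I)^3) \ ker((A - 2I)^2), then set v_{i+1} = (A - 2I) v_i.

One such chain is v_1 = [[0, -1, 0]]^T, v_2 = [[2, 2, 1]]^T, v_3 = [[-1, -1, 0]]^T. Check: (A - 2I) v_3 = [[0, 0, 0]]^T = 0.

v_1 = [[0, -1, 0]]^T, v_2 = [[2, 2, 1]]^T, v_3 = [[-1, -1, 0]]^T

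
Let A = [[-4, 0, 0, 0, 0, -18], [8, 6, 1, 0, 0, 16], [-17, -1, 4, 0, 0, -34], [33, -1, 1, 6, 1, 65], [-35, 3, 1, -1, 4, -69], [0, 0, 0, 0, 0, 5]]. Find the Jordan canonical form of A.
The characteristic polynomial is det(xI - A) = (x - 5)^5(x + 4), so the eigenvalues are -4 (algebraic multiplicity 1), 5 (algebraic multiplicity 5).

For λ = -4: algebraic multiplicity 1 gives one 1×1 block.

For λ = 5: rank(A - 5I) = 3, rank((A - 5I)^2) = 1. The eigenspace has dimension 6 - 3 = 3, so there are 3 Jordan blocks; the rank sequence gives block sizes [2, 2, 1].

Assembling the blocks gives the Jordan form J above.

J = [[-4, 0, 0, 0, 0, 0], [0, 5, 1, 0, 0, 0], [0, 0, 5, 0, 0, 0], [0, 0, 0, 5, 1, 0], [0, 0, 0, 0, 5, 0], [0, 0, 0, 0, 0, 5]]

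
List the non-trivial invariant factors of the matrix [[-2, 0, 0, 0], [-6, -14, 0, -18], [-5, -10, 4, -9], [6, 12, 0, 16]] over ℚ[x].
x + 2, (x - 4)^2(x + 2)

The Jordan structure of A has elementary divisors (x + 2), (x + 2), (x - 4)^2. Arranging the block sizes at each eigenvalue in decreasing order and taking row products gives the invariant factors.

Invariant factors (smallest first, each dividing the next): x + 2, (x - 4)^2(x + 2).

Check: the last factor (x - 4)^2(x + 2) is the minimal polynomial, and the product (x - 4)^2(x + 2)^2 is the characteristic polynomial.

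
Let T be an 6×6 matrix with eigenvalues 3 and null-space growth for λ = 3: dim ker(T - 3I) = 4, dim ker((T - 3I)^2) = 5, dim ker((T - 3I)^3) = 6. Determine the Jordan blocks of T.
Jordan blocks: (3, 3), (3, 1), (3, 1), (3, 1)

λ = 3: successive nullity increments [4, 1, 1] count blocks of size ≥ k; block sizes are [3, 1, 1, 1].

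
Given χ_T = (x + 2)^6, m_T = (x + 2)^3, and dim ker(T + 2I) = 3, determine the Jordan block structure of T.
Jordan blocks: (-2, 3), (-2, 2), (-2, 1)

λ = -2: algebraic multiplicity 6 (exponent in χ_T), largest block size 3 (exponent in m_T), 3 blocks (geometric multiplicity). These force block sizes [3, 2, 1].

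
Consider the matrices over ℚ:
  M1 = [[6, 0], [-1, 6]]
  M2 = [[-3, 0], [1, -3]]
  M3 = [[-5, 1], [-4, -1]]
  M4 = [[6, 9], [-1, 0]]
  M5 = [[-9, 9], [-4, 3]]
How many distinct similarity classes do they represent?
3 classes: {M1}, {M2, M3, M5}, {M4}

Characteristic polynomials: χ_{M1} = (x - 6)^2, χ_{M2} = (x + 3)^2, χ_{M3} = (x + 3)^2, χ_{M4} = (x - 3)^2, χ_{M5} = (x + 3)^2.

{M1}: invariant factors (x - 6)^2.

{M2, M3, M5}: invariant factors (x + 3)^2.

{M4}: invariant factors (x - 3)^2.

Matrices are similar if and only if their invariant-factor lists agree; the partition into similarity classes is {M1}, {M2, M3, M5}, {M4}.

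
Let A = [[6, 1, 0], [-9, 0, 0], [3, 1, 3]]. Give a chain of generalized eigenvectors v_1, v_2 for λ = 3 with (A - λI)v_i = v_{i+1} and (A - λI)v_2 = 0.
We seek v_1 ∈ ker((A - 3I)^2) \ ker(A - 3I), then set v_{i+1} = (A - 3I) v_i.

One such chain is v_1 = [[0, 1, 0]]^T, v_2 = [[1, -3, 1]]^T. Check: (A - 3I) v_2 = [[0, 0, 0]]^T = 0.

v_1 = [[0, 1, 0]]^T, v_2 = [[1, -3, 1]]^T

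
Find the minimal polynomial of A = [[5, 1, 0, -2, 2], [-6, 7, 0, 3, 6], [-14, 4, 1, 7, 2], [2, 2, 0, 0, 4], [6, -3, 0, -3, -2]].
The characteristic polynomial factors as (x - 4)^2(x - 1)^3. The minimal polynomial is ∏(x - λ)^{k_λ} where k_λ is the size of the largest Jordan block at λ.

For λ = 1: rank(A - I) = 3, and the largest Jordan block has size 2 (the smallest k with rank((A - I)^k) = rank((A - I)^(k+1))).
For λ = 4: rank(A - 4I) = 3, and the largest Jordan block has size 1 (the smallest k with rank((A - 4I)^k) = rank((A - 4I)^(k+1))).

So m_A(x) = (x - 4)(x - 1)^2.

m_A(x) = (x - 4)(x - 1)^2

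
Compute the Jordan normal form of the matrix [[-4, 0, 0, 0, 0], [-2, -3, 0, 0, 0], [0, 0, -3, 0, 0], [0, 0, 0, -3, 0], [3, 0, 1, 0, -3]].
J = [[-4, 0, 0, 0, 0], [0, -3, 1, 0, 0], [0, 0, -3, 0, 0], [0, 0, 0, -3, 0], [0, 0, 0, 0, -3]]

The characteristic polynomial is det(xI - A) = (x + 3)^4(x + 4), so the eigenvalues are -4 (algebraic multiplicity 1), -3 (algebraic multiplicity 4).

For λ = -4: algebraic multiplicity 1 gives one 1×1 block.

For λ = -3: rank(A + 3I) = 2, rank((A + 3I)^2) = 1. The eigenspace has dimension 5 - 2 = 3, so there are 3 Jordan blocks; the rank sequence gives block sizes [2, 1, 1].

Assembling the blocks gives the Jordan form J above.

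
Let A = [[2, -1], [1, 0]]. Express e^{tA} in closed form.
e^{tA} = [[(t + 1)*e^{t}, -t*e^{t}], [t*e^{t}, (1 - t)*e^{t}]]

A has Jordan form J = [[1, 1], [0, 1]] with A = PJP^{-1}, so e^{tA} = P e^{tJ} P^{-1}.

For a Jordan block J_k(λ), e^{tJ_k(λ)} = e^{λt} · (I + tN + t^2 N^2/2! + ... + t^{k-1} N^{k-1}/(k-1)!) where N is the nilpotent superdiagonal part.

Assembling the blocks and conjugating back gives the entries of e^{tA} as shown above.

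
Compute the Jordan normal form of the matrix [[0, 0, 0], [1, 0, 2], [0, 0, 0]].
J = [[0, 1, 0], [0, 0, 0], [0, 0, 0]]

The characteristic polynomial is det(xI - A) = x^3, so the eigenvalues are 0 (algebraic multiplicity 3).

For λ = 0: rank(A) = 1, rank(A^2) = 0. The eigenspace has dimension 3 - 1 = 2, so there are 2 Jordan blocks; the rank sequence gives block sizes [2, 1].

Assembling the blocks gives the Jordan form J above.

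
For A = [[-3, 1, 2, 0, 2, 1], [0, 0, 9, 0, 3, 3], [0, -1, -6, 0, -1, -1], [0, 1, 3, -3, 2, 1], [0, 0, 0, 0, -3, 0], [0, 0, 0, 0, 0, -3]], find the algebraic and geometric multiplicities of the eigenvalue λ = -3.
algebraic multiplicity 6, geometric multiplicity 3

The characteristic polynomial is (x + 3)^6, so the factor x + 3 appears with exponent 6: the algebraic multiplicity is 6.

rank(A + 3I) = 3, so the eigenspace has dimension 6 - 3 = 3: the geometric multiplicity is 3.

Since 3 < 6, A is not diagonalizable.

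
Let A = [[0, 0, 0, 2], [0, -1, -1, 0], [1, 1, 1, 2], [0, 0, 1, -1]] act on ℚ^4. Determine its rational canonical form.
The invariant factors of A (the non-unit diagonal entries of the Smith normal form of xI - A over ℚ[x]) are (x + 1)(x^3 - 2x - 2), each dividing the next. The characteristic polynomial is their product, (x + 1)(x^3 - 2x - 2).

The rational canonical form is the block-diagonal matrix of companion matrices C(f_i):
R = [[0, 0, 0, 2], [1, 0, 0, 4], [0, 1, 0, 2], [0, 0, 1, -1]].

Note the characteristic polynomial does not split into linear factors over ℚ, so A has no Jordan form over ℚ; the rational canonical form exists over any field.

R = [[0, 0, 0, 2], [1, 0, 0, 4], [0, 1, 0, 2], [0, 0, 1, -1]]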